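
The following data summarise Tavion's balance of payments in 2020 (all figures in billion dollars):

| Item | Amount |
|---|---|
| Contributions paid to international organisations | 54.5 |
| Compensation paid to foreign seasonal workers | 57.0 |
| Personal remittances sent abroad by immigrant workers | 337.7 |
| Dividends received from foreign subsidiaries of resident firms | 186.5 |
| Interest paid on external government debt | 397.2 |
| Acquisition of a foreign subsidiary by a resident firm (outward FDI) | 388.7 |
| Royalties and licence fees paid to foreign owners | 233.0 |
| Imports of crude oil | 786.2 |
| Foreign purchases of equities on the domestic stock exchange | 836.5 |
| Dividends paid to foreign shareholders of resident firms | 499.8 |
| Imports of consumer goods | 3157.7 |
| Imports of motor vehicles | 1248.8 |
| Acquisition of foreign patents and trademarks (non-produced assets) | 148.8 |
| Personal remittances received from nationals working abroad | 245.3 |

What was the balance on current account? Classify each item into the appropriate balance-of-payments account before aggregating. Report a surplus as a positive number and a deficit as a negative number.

Goods: -3157.7 - 786.2 - 1248.8 = -5192.7
Services: -233.0
Primary income: 186.5 - 57.0 - 397.2 - 499.8 = -767.5
Secondary income: -54.5 - 337.7 + 245.3 = -146.9
Current account = (-5192.7) + (-233.0) + (-767.5) + (-146.9) = -6340.1
(Excluded from the current account — financial account: acquisition of a foreign subsidiary by a resident firm (outward FDI) 388.7, foreign purchases of equities on the domestic stock exchange 836.5; capital account: acquisition of foreign patents and trademarks (non-produced assets) 148.8.)

-6340.1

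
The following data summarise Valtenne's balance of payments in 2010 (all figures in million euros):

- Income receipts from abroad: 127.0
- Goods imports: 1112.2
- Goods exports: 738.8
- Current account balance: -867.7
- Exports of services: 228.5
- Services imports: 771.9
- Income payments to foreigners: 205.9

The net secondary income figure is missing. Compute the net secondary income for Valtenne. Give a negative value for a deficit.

Current account = goods balance + services balance + net primary income + net secondary income
Sum of the known components = -995.7
Net secondary income = CA - (known components) = -867.7 - (-995.7) = 128.0

128.0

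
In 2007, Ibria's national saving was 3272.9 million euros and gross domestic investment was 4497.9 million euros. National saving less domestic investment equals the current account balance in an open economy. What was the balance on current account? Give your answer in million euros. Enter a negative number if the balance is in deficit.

CA = S - I = 3272.9 - 4497.9 = -1225.0

-1225.0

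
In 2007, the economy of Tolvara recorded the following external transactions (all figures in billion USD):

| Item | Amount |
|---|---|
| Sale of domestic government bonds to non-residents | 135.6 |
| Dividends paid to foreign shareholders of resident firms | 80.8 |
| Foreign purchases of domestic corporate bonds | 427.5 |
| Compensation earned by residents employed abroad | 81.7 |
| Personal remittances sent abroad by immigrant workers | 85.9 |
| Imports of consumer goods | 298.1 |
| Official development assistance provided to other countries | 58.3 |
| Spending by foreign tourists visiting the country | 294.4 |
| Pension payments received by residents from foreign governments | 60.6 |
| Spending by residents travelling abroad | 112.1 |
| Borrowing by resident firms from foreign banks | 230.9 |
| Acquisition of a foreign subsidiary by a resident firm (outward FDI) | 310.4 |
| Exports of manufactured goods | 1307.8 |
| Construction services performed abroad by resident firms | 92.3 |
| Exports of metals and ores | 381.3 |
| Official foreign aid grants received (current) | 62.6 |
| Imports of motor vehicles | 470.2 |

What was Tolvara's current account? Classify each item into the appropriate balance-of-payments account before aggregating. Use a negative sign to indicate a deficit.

1175.3

Goods: -470.2 - 298.1 + 1307.8 + 381.3 = 920.8
Services: -112.1 + 92.3 + 294.4 = 274.6
Primary income: -80.8 + 81.7 = 0.9
Secondary income: -58.3 + 60.6 - 85.9 + 62.6 = -21.0
Current account = 920.8 + 274.6 + 0.9 + (-21.0) = 1175.3
(Excluded from the current account — financial account: sale of domestic government bonds to non-residents 135.6, foreign purchases of domestic corporate bonds 427.5, borrowing by resident firms from foreign banks 230.9, acquisition of a foreign subsidiary by a resident firm (outward FDI) 310.4.)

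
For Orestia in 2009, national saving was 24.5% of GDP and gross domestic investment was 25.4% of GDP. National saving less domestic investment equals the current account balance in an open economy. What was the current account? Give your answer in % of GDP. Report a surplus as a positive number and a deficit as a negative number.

CA = S - I = 24.5 - 25.4 = -0.9

-0.9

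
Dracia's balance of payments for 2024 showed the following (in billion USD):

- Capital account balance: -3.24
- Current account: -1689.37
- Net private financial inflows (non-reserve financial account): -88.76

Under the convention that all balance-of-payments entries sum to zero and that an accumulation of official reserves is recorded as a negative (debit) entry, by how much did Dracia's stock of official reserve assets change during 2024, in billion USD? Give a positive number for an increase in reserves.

-1781.37

Official reserve transactions balance = -((-1689.37) + (-3.24) + (-88.76)) = 1781.37
An accumulation of reserves is recorded as a debit (negative entry), so the change in the stock of reserves is the negative of that balance.
Change in official reserves = -(1781.37) = -1781.37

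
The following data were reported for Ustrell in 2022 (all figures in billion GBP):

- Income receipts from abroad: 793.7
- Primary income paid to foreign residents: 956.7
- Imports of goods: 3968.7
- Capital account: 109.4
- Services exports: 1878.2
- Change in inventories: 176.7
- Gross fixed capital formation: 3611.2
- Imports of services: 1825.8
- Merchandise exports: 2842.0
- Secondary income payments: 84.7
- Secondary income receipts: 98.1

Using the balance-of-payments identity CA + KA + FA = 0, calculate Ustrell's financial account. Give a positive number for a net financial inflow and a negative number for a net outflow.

1114.5

Goods balance = 2842.0 - 3968.7 = -1126.7
Services balance = 1878.2 - 1825.8 = 52.4
Trade balance (goods + services) = -1126.7 + 52.4 = -1074.3
Net primary income = 793.7 - 956.7 = -163.0
Net secondary income = 98.1 - 84.7 = 13.4
Current account = -1074.3 + (-163.0) + 13.4 = -1223.9
Financial account = -(-1223.9 + 109.4) = 1114.5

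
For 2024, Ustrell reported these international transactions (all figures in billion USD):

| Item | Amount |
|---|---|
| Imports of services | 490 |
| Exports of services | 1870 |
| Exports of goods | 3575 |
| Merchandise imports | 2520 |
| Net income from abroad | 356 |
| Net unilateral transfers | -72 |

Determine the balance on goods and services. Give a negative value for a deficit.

Goods balance = 3575 - 2520 = 1055
Services balance = 1870 - 490 = 1380
Trade balance (goods + services) = 1055 + 1380 = 2435

2435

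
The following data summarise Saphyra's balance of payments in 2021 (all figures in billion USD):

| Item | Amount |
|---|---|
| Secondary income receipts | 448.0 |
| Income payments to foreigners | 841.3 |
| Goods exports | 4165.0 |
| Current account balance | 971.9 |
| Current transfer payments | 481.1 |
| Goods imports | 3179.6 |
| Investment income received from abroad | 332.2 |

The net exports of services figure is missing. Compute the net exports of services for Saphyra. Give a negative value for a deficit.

Current account = goods balance + services balance + net primary income + net secondary income
Sum of the known components = 443.2
Net exports of services = CA - (known components) = 971.9 - 443.2 = 528.7

528.7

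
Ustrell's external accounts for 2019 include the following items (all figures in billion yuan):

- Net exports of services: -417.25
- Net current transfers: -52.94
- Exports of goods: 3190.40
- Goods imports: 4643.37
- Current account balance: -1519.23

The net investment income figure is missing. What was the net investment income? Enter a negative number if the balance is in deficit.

403.93

Current account = goods balance + services balance + net primary income + net secondary income
Sum of the known components = -1923.16
Net investment income = CA - (known components) = -1519.23 - (-1923.16) = 403.93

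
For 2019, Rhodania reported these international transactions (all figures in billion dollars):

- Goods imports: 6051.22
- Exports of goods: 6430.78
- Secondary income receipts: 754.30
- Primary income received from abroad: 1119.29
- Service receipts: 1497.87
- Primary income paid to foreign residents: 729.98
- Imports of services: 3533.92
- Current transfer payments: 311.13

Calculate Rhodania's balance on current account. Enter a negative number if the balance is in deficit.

Goods balance = 6430.78 - 6051.22 = 379.56
Services balance = 1497.87 - 3533.92 = -2036.05
Trade balance (goods + services) = 379.56 + (-2036.05) = -1656.49
Net primary income = 1119.29 - 729.98 = 389.31
Net secondary income = 754.30 - 311.13 = 443.17
Current account = -1656.49 + 389.31 + 443.17 = -824.01

-824.01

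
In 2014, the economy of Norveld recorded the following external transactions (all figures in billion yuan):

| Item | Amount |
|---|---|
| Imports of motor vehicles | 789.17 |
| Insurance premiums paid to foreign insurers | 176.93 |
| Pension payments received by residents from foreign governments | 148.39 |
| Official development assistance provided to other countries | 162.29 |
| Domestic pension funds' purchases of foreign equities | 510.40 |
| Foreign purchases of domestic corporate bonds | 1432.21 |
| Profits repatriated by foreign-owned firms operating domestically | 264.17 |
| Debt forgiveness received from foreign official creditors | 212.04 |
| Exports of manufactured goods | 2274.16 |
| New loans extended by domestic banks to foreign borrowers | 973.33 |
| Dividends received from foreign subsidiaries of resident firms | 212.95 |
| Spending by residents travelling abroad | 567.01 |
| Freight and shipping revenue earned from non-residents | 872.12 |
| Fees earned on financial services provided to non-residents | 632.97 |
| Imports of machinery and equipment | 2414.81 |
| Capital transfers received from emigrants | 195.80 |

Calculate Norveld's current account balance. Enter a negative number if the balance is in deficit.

-233.79

Goods: -789.17 - 2414.81 + 2274.16 = -929.82
Services: -567.01 + 872.12 + 632.97 - 176.93 = 761.15
Primary income: -264.17 + 212.95 = -51.22
Secondary income: -162.29 + 148.39 = -13.90
Current account = (-929.82) + 761.15 + (-51.22) + (-13.90) = -233.79
(Excluded from the current account — financial account: domestic pension funds' purchases of foreign equities 510.40, foreign purchases of domestic corporate bonds 1432.21, new loans extended by domestic banks to foreign borrowers 973.33; capital account: debt forgiveness received from foreign official creditors 212.04, capital transfers received from emigrants 195.80.)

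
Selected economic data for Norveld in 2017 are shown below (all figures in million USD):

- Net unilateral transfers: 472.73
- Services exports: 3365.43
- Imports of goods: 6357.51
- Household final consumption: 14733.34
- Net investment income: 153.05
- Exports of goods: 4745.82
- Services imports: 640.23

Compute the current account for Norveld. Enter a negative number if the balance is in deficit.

Goods balance = 4745.82 - 6357.51 = -1611.69
Services balance = 3365.43 - 640.23 = 2725.20
Trade balance (goods + services) = -1611.69 + 2725.20 = 1113.51
Net primary income = 153.05
Net secondary income = 472.73
Current account = 1113.51 + 153.05 + 472.73 = 1739.29

1739.29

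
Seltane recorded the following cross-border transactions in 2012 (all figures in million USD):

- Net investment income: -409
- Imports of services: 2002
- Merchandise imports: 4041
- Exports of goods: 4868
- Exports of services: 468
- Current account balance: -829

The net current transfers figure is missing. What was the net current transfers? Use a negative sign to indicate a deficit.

Current account = goods balance + services balance + net primary income + net secondary income
Sum of the known components = -1116
Net current transfers = CA - (known components) = -829 - (-1116) = 287

287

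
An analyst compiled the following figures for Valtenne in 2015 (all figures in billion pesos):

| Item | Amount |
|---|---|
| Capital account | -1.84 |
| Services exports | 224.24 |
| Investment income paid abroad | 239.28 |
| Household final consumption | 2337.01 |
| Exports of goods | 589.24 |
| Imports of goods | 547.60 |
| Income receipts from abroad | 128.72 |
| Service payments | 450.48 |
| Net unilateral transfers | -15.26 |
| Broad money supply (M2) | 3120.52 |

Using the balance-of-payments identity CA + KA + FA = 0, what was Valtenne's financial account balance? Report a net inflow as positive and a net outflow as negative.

Goods balance = 589.24 - 547.60 = 41.64
Services balance = 224.24 - 450.48 = -226.24
Trade balance (goods + services) = 41.64 + (-226.24) = -184.60
Net primary income = 128.72 - 239.28 = -110.56
Net secondary income = -15.26
Current account = -184.60 + (-110.56) + (-15.26) = -310.42
Financial account = -(-310.42 + (-1.84)) = 312.26

312.26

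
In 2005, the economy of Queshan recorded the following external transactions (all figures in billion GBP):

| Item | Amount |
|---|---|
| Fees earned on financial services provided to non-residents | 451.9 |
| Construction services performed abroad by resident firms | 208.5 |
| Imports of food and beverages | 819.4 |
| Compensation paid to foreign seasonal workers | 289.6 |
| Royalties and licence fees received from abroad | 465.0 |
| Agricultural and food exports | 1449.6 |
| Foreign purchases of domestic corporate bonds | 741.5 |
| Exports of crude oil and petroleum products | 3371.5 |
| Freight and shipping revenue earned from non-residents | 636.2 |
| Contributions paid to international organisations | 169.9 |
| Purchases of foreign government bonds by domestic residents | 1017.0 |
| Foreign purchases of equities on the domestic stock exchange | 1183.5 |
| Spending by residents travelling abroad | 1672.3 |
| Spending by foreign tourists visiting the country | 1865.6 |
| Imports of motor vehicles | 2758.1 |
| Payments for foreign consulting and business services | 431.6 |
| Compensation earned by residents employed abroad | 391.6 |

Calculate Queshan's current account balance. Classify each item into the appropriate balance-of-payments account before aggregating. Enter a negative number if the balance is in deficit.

Goods: -819.4 + 1449.6 - 2758.1 + 3371.5 = 1243.6
Services: 208.5 + 1865.6 - 1672.3 + 636.2 + 465.0 - 431.6 + 451.9 = 1523.3
Primary income: 391.6 - 289.6 = 102.0
Secondary income: -169.9
Current account = 1243.6 + 1523.3 + 102.0 + (-169.9) = 2699.0
(Excluded from the current account — financial account: foreign purchases of domestic corporate bonds 741.5, purchases of foreign government bonds by domestic residents 1017.0, foreign purchases of equities on the domestic stock exchange 1183.5.)

2699.0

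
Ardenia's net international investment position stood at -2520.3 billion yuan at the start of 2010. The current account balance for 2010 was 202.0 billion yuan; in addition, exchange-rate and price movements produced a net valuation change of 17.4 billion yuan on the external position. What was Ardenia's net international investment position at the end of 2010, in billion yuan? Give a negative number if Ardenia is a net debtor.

Change in NIIP = current account + net valuation change = 202.0 + 17.4 = 219.4
End-of-year NIIP = -2520.3 + 219.4 = -2300.9

-2300.9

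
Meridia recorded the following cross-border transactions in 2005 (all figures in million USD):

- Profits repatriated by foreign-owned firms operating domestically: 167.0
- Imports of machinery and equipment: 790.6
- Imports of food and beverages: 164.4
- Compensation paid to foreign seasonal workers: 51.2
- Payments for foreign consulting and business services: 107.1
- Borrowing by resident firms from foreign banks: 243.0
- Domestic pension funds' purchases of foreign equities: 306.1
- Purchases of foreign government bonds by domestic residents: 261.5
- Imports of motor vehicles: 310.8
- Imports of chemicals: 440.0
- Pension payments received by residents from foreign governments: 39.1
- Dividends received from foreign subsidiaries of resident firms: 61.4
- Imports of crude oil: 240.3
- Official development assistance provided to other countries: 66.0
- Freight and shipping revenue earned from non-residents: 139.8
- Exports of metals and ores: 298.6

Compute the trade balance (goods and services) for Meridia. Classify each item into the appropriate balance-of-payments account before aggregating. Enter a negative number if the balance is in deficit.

-1614.8

Goods: -440.0 - 240.3 + 298.6 - 164.4 - 790.6 - 310.8 = -1647.5
Services: 139.8 - 107.1 = 32.7
Trade balance = -1647.5 + 32.7 = -1614.8
(Excluded from the trade balance — primary income: profits repatriated by foreign-owned firms operating domestically 167.0, compensation paid to foreign seasonal workers 51.2, dividends received from foreign subsidiaries of resident firms 61.4; financial account: borrowing by resident firms from foreign banks 243.0, domestic pension funds' purchases of foreign equities 306.1, purchases of foreign government bonds by domestic residents 261.5; secondary income: pension payments received by residents from foreign governments 39.1, official development assistance provided to other countries 66.0.)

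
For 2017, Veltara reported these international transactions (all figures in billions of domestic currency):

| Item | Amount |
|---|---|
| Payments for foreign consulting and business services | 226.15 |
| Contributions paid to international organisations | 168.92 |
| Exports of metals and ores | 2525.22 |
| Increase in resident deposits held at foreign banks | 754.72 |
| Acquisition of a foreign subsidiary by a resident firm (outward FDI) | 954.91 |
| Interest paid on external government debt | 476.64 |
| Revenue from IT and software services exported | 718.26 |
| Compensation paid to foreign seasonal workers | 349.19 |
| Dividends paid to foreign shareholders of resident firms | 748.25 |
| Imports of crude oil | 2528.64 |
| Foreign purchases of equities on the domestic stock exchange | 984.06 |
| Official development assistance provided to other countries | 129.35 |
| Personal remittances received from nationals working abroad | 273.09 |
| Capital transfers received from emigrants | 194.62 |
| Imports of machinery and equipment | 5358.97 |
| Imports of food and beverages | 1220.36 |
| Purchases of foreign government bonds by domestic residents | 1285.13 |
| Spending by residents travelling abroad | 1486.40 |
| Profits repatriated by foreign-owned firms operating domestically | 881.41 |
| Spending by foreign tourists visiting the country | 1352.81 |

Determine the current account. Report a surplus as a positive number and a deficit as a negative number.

Goods: -1220.36 - 5358.97 - 2528.64 + 2525.22 = -6582.75
Services: -1486.40 + 1352.81 - 226.15 + 718.26 = 358.52
Primary income: -476.64 - 881.41 - 349.19 - 748.25 = -2455.49
Secondary income: -168.92 - 129.35 + 273.09 = -25.18
Current account = (-6582.75) + 358.52 + (-2455.49) + (-25.18) = -8704.90
(Excluded from the current account — financial account: increase in resident deposits held at foreign banks 754.72, acquisition of a foreign subsidiary by a resident firm (outward FDI) 954.91, foreign purchases of equities on the domestic stock exchange 984.06, purchases of foreign government bonds by domestic residents 1285.13; capital account: capital transfers received from emigrants 194.62.)

-8704.90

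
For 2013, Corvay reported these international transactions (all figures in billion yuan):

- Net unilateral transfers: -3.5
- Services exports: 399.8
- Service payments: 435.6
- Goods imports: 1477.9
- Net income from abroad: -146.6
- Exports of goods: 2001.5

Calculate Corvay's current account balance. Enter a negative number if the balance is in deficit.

Goods balance = 2001.5 - 1477.9 = 523.6
Services balance = 399.8 - 435.6 = -35.8
Trade balance (goods + services) = 523.6 + (-35.8) = 487.8
Net primary income = -146.6
Net secondary income = -3.5
Current account = 487.8 + (-146.6) + (-3.5) = 337.7

337.7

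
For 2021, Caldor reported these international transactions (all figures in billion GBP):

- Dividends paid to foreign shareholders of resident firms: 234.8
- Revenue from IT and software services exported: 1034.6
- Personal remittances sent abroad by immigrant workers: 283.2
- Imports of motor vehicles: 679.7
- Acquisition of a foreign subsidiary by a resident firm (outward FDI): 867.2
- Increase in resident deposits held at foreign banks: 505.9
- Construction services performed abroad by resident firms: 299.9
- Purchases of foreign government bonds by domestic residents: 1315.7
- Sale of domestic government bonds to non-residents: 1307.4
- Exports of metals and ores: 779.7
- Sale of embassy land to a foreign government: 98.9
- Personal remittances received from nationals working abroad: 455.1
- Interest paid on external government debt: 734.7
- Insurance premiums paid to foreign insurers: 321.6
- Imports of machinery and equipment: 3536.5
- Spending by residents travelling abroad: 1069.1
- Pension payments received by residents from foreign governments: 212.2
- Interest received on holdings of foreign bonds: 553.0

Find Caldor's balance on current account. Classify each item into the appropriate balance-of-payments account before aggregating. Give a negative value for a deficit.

Goods: -3536.5 + 779.7 - 679.7 = -3436.5
Services: -1069.1 + 299.9 + 1034.6 - 321.6 = -56.2
Primary income: -734.7 - 234.8 + 553.0 = -416.5
Secondary income: 212.2 + 455.1 - 283.2 = 384.1
Current account = (-3436.5) + (-56.2) + (-416.5) + 384.1 = -3525.1
(Excluded from the current account — financial account: acquisition of a foreign subsidiary by a resident firm (outward FDI) 867.2, increase in resident deposits held at foreign banks 505.9, purchases of foreign government bonds by domestic residents 1315.7, sale of domestic government bonds to non-residents 1307.4; capital account: sale of embassy land to a foreign government 98.9.)

-3525.1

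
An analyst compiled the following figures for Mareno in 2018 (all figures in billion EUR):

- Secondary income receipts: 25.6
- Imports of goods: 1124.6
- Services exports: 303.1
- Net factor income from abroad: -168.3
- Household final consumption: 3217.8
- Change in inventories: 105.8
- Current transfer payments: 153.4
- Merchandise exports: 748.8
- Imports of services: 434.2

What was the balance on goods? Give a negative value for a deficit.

Goods balance = 748.8 - 1124.6 = -375.8

-375.8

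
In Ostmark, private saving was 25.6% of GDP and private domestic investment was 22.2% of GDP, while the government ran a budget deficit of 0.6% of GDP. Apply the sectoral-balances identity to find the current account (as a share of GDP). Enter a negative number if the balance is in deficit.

By the sectoral-balances identity, CA = (S_private - I) + (T - G).
Private balance = 25.6 - 22.2 = 3.4
Government balance (T - G) = -0.6
CA = 3.4 + (-0.6) = 2.8

2.8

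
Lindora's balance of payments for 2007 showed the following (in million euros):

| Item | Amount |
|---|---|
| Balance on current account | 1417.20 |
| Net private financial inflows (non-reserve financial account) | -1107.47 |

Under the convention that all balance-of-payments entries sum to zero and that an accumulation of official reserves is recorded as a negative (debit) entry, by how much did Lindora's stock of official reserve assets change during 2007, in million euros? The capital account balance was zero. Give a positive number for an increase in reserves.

309.73

Official reserve transactions balance = -(1417.20 + (-1107.47)) = -309.73
An accumulation of reserves is recorded as a debit (negative entry), so the change in the stock of reserves is the negative of that balance.
Change in official reserves = -(-309.73) = 309.73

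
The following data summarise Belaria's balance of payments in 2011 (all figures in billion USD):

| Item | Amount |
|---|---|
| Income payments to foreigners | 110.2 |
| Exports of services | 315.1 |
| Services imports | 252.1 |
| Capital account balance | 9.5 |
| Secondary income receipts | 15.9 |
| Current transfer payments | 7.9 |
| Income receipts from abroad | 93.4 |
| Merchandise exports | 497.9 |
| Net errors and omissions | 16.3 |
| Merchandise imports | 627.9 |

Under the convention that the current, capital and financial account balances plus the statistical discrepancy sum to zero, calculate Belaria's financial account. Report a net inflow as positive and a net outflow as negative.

Goods balance = 497.9 - 627.9 = -130.0
Services balance = 315.1 - 252.1 = 63.0
Trade balance (goods + services) = -130.0 + 63.0 = -67.0
Net primary income = 93.4 - 110.2 = -16.8
Net secondary income = 15.9 - 7.9 = 8.0
Current account = -67.0 + (-16.8) + 8.0 = -75.8
Financial account = -(-75.8 + 9.5 + 16.3) = 50.0

50.0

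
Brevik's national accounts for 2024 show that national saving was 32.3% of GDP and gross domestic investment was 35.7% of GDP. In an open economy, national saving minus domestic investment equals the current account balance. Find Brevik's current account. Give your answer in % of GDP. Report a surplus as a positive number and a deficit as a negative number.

-3.4

CA = S - I = 32.3 - 35.7 = -3.4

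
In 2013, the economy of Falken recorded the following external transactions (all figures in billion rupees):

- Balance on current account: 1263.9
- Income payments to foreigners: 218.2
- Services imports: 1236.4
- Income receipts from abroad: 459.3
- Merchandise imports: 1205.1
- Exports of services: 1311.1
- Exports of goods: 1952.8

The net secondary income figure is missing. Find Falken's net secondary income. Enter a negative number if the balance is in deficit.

Current account = goods balance + services balance + net primary income + net secondary income
Sum of the known components = 1063.5
Net secondary income = CA - (known components) = 1263.9 - 1063.5 = 200.4

200.4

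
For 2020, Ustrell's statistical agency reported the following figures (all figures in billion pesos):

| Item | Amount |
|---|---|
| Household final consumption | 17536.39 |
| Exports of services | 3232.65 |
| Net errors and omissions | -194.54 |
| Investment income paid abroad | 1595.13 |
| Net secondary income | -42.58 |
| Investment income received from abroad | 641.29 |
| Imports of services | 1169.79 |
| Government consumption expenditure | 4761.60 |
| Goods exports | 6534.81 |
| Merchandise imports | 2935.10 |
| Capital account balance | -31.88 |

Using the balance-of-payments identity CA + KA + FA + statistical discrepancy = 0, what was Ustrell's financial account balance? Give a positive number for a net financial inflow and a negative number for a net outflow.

Goods balance = 6534.81 - 2935.10 = 3599.71
Services balance = 3232.65 - 1169.79 = 2062.86
Trade balance (goods + services) = 3599.71 + 2062.86 = 5662.57
Net primary income = 641.29 - 1595.13 = -953.84
Net secondary income = -42.58
Current account = 5662.57 + (-953.84) + (-42.58) = 4666.15
Financial account = -(4666.15 + (-31.88) + (-194.54)) = -4439.73

-4439.73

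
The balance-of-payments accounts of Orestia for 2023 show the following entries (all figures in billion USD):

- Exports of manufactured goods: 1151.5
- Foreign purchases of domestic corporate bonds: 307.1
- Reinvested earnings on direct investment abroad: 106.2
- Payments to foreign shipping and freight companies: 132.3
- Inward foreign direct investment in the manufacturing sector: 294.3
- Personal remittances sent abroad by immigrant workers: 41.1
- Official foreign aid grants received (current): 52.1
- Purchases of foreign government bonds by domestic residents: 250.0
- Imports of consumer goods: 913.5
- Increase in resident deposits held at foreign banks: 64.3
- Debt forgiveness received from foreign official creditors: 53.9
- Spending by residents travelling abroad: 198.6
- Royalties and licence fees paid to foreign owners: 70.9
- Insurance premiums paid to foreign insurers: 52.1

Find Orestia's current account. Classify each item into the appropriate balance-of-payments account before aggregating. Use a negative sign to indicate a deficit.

Goods: 1151.5 - 913.5 = 238.0
Services: -132.3 - 52.1 - 70.9 - 198.6 = -453.9
Primary income: 106.2
Secondary income: 52.1 - 41.1 = 11.0
Current account = 238.0 + (-453.9) + 106.2 + 11.0 = -98.7
(Excluded from the current account — financial account: foreign purchases of domestic corporate bonds 307.1, inward foreign direct investment in the manufacturing sector 294.3, purchases of foreign government bonds by domestic residents 250.0, increase in resident deposits held at foreign banks 64.3; capital account: debt forgiveness received from foreign official creditors 53.9.)

-98.7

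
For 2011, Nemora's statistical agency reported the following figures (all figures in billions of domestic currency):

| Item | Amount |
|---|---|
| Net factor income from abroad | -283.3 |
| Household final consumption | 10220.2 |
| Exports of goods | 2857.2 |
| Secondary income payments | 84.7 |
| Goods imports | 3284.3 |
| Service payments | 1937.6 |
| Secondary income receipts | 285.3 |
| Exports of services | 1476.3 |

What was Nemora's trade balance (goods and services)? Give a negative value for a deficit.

Goods balance = 2857.2 - 3284.3 = -427.1
Services balance = 1476.3 - 1937.6 = -461.3
Trade balance (goods + services) = -427.1 + (-461.3) = -888.4

-888.4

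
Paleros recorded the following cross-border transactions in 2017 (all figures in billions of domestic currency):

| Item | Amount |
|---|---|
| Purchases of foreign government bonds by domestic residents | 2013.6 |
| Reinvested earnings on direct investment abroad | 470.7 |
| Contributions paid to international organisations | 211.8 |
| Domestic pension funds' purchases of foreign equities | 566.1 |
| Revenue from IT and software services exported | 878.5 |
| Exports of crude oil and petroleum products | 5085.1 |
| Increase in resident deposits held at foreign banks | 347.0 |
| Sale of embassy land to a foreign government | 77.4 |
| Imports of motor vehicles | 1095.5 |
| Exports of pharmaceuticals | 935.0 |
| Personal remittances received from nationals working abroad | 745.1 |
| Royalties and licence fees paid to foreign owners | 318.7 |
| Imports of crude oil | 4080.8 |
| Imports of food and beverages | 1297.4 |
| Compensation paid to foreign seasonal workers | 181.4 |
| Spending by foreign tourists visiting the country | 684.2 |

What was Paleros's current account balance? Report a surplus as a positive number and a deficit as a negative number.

Goods: 935.0 - 4080.8 + 5085.1 - 1297.4 - 1095.5 = -453.6
Services: 684.2 - 318.7 + 878.5 = 1244.0
Primary income: -181.4 + 470.7 = 289.3
Secondary income: 745.1 - 211.8 = 533.3
Current account = (-453.6) + 1244.0 + 289.3 + 533.3 = 1613.0
(Excluded from the current account — financial account: purchases of foreign government bonds by domestic residents 2013.6, domestic pension funds' purchases of foreign equities 566.1, increase in resident deposits held at foreign banks 347.0; capital account: sale of embassy land to a foreign government 77.4.)

1613.0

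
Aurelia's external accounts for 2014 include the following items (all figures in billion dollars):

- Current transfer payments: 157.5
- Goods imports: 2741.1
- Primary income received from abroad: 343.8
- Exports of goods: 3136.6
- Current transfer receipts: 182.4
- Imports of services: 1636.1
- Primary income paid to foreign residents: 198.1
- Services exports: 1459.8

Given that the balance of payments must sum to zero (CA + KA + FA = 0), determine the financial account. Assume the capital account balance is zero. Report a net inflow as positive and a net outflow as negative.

-389.8

Goods balance = 3136.6 - 2741.1 = 395.5
Services balance = 1459.8 - 1636.1 = -176.3
Trade balance (goods + services) = 395.5 + (-176.3) = 219.2
Net primary income = 343.8 - 198.1 = 145.7
Net secondary income = 182.4 - 157.5 = 24.9
Current account = 219.2 + 145.7 + 24.9 = 389.8
Financial account = -(389.8) = -389.8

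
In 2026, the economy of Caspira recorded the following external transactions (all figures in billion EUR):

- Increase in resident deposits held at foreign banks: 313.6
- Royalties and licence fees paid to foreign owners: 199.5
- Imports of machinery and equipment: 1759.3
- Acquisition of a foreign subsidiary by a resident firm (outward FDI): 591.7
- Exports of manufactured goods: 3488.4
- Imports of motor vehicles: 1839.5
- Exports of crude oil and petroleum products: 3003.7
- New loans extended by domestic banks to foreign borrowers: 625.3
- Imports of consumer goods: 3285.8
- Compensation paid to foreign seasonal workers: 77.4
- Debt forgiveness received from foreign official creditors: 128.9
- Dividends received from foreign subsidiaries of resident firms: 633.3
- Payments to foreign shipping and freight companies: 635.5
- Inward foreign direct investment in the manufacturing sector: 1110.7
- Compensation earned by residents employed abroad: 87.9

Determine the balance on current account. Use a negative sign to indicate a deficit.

-583.7

Goods: -3285.8 - 1839.5 - 1759.3 + 3003.7 + 3488.4 = -392.5
Services: -635.5 - 199.5 = -835.0
Primary income: -77.4 + 633.3 + 87.9 = 643.8
Current account = (-392.5) + (-835.0) + 643.8 = -583.7
(Excluded from the current account — financial account: increase in resident deposits held at foreign banks 313.6, acquisition of a foreign subsidiary by a resident firm (outward FDI) 591.7, new loans extended by domestic banks to foreign borrowers 625.3, inward foreign direct investment in the manufacturing sector 1110.7; capital account: debt forgiveness received from foreign official creditors 128.9.)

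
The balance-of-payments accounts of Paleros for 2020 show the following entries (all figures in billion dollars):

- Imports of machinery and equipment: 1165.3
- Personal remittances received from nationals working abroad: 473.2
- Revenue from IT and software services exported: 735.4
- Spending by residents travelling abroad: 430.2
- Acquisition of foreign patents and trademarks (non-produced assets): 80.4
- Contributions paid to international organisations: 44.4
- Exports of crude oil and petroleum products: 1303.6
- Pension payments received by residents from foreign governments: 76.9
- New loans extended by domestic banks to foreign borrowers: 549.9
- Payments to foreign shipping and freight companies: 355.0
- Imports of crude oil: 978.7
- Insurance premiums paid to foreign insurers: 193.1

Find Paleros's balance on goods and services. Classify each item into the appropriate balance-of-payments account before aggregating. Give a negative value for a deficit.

Goods: -1165.3 + 1303.6 - 978.7 = -840.4
Services: -430.2 - 355.0 + 735.4 - 193.1 = -242.9
Trade balance = -840.4 + (-242.9) = -1083.3
(Excluded from the trade balance — secondary income: personal remittances received from nationals working abroad 473.2, contributions paid to international organisations 44.4, pension payments received by residents from foreign governments 76.9; capital account: acquisition of foreign patents and trademarks (non-produced assets) 80.4; financial account: new loans extended by domestic banks to foreign borrowers 549.9.)

-1083.3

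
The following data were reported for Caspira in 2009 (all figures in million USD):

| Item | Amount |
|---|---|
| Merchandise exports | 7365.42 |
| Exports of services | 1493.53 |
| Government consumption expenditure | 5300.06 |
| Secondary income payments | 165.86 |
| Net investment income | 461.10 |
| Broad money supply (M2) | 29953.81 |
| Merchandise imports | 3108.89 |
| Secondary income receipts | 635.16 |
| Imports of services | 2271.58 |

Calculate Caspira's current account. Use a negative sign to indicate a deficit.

4408.88

Goods balance = 7365.42 - 3108.89 = 4256.53
Services balance = 1493.53 - 2271.58 = -778.05
Trade balance (goods + services) = 4256.53 + (-778.05) = 3478.48
Net primary income = 461.10
Net secondary income = 635.16 - 165.86 = 469.30
Current account = 3478.48 + 461.10 + 469.30 = 4408.88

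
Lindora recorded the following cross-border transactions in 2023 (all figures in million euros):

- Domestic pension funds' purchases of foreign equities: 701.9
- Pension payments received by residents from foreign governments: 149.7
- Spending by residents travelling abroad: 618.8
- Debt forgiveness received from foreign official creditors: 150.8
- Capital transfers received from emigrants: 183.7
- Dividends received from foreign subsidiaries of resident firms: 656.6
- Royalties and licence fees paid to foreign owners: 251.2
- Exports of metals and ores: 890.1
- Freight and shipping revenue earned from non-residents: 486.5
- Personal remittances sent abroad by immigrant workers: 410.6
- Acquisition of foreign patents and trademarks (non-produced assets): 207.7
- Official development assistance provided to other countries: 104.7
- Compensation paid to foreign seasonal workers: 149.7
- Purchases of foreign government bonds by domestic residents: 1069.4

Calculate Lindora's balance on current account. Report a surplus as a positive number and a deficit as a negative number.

647.9

Goods: 890.1
Services: -251.2 - 618.8 + 486.5 = -383.5
Primary income: -149.7 + 656.6 = 506.9
Secondary income: -104.7 - 410.6 + 149.7 = -365.6
Current account = 890.1 + (-383.5) + 506.9 + (-365.6) = 647.9
(Excluded from the current account — financial account: domestic pension funds' purchases of foreign equities 701.9, purchases of foreign government bonds by domestic residents 1069.4; capital account: debt forgiveness received from foreign official creditors 150.8, capital transfers received from emigrants 183.7, acquisition of foreign patents and trademarks (non-produced assets) 207.7.)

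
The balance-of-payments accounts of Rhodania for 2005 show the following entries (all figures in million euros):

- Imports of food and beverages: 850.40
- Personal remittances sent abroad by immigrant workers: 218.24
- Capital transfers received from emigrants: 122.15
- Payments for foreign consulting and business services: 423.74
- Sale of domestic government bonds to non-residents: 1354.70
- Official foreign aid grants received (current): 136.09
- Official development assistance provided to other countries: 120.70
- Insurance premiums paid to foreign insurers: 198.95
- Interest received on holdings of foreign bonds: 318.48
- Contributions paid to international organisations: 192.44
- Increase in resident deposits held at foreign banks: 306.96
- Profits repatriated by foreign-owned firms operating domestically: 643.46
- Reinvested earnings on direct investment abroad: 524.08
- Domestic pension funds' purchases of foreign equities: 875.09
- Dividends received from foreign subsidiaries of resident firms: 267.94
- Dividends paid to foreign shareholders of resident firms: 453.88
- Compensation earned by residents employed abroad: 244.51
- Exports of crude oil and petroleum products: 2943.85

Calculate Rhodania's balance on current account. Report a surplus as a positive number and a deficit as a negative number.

1333.14

Goods: -850.40 + 2943.85 = 2093.45
Services: -198.95 - 423.74 = -622.69
Primary income: 318.48 - 643.46 + 244.51 + 267.94 + 524.08 - 453.88 = 257.67
Secondary income: 136.09 - 192.44 - 120.70 - 218.24 = -395.29
Current account = 2093.45 + (-622.69) + 257.67 + (-395.29) = 1333.14
(Excluded from the current account — capital account: capital transfers received from emigrants 122.15; financial account: sale of domestic government bonds to non-residents 1354.70, increase in resident deposits held at foreign banks 306.96, domestic pension funds' purchases of foreign equities 875.09.)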